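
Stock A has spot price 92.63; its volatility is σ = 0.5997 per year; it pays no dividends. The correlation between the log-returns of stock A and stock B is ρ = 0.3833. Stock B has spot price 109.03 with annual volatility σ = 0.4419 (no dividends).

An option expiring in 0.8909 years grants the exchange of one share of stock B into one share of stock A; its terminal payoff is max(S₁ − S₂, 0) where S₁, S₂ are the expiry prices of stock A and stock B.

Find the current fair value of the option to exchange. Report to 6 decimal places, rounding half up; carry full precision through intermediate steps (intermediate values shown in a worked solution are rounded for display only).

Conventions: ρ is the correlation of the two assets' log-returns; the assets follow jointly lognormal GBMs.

σ_eff = √(σ₁² + σ₂² − 2ρσ₁σ₂) = √(0.5997² + 0.4419² − 2·0.3833·0.5997·0.4419) = 0.593094
d₁ = (ln(S₁/S₂) + (q₂ − q₁ + σ_eff²/2)T) / (σ_eff√T) = (ln(92.63/109.03) + (0.0 − 0.0 + 0.175881)·0.8909) / 0.559807 = -0.011286
d₂ = d₁ − σ_eff√T = -0.011286 − 0.559807 = -0.571093
N(d₁) = 0.495498,  N(d₂) = 0.283968
V = S₁·e^{−q₁T}·N(d₁) − S₂·e^{−q₂T}·N(d₂) = 45.897940 − 30.961058 = 14.936882
Key observation: r never enters — measured in units of stock B, the claim is a call on S₁/S₂ struck at 1, so only the dividend yields and σ_eff matter.

exchange price = 14.936882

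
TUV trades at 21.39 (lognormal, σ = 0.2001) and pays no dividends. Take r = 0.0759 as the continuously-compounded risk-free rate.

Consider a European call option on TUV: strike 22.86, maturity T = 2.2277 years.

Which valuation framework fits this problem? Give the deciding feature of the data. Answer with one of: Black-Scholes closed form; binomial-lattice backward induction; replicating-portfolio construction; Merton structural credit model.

Key observation: everything needed for the exact continuous-time valuation of the European call on TUV (strike 22.86) is given, and no feature rules the closed form out.

framework: Black-Scholes closed form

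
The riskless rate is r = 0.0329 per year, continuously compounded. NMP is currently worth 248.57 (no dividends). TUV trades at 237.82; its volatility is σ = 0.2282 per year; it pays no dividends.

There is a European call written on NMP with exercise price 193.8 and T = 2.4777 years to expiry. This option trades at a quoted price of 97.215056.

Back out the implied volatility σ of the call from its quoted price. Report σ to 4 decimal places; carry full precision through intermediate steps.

At σ = 0.4242 the Black–Scholes value reproduces the quote:
σ√T = 0.4242·√2.4777 = 0.667721
d₁ = (ln(S/K) + (r+σ²/2)T) / (σ√T) = (ln(248.57/193.8) + (0.0329+0.4242²/2)·2.4777) / 0.667721 = (0.248898 + 0.304442) / 0.667721 = 0.828699
d₂ = d₁ − σ√T = 0.828699 − 0.667721 = 0.160978
e^{−rT} = 0.921718
N(d₁) = 0.796363,  N(d₂) = 0.563945
V = S·N(d₁) − K·e^{−rT}·N(d₂) = 197.951865 − 100.736809 = 97.215056 (matching the quote); vega is positive throughout, so no other σ reproduces this price

sigma = 0.4242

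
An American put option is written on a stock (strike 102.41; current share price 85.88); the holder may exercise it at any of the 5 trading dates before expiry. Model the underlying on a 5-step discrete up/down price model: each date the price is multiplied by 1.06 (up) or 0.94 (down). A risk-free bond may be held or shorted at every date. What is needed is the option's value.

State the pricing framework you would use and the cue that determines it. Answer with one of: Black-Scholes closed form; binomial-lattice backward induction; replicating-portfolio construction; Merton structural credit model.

Key observation: with exercise allowed before expiry on a discrete up/down model (5 steps from spot 85.88), the strike-102.41 put's value must be rolled back through the tree testing early exercise at each node.

framework: binomial-lattice backward induction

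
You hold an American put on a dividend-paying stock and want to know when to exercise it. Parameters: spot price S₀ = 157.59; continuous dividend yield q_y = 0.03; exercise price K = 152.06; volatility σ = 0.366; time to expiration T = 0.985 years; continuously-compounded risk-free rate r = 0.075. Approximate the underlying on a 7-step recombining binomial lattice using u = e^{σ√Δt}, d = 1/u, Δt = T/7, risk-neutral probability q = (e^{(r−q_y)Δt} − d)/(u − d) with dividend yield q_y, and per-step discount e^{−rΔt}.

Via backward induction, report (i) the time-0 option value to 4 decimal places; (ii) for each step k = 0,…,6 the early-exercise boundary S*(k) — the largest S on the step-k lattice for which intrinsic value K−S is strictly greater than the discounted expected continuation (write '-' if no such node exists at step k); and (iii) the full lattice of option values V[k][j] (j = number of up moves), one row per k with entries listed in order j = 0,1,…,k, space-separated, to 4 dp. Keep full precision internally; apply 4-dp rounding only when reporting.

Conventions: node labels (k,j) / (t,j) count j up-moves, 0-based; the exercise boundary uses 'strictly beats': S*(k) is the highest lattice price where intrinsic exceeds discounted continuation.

price = 17.2198
boundary = - - - 104.3881 90.9966 104.3881 119.7504
tree:
17.2198
24.9937 9.4631
35.1575 14.9062 3.9757
47.6719 22.8324 6.9401 0.9616
61.0634 33.7570 11.9024 1.9009 0.0000
72.7369 47.6719 19.9367 3.7579 0.0000 0.0000
82.9130 61.0634 32.3096 7.4291 0.0000 0.0000 0.0000
91.7835 72.7369 47.6719 14.6865 0.0000 0.0000 0.0000 0.0000

params: Δt=0.14071 u=1.14716 d=0.87171 q=0.48879 e^(-rΔt)=0.98950
t_7 payoffs: 91.7835 72.7369 47.6719 14.6865 0.0000 0.0000 0.0000 0.0000
t_6: node(6,0) S=69.1470 payoff=82.9130 vs cont=81.6079 → 82.9130 [stop]  node(6,1) S=90.9966 payoff=61.0634 vs cont=59.8504 → 61.0634 [stop]  node(6,2) S=119.7504 payoff=32.3096 vs cont=31.2177 → 32.3096 [stop]  node(6,3) S=157.5900 payoff=0.0000 vs cont=7.4291 → 7.4291 [wait]  node(6,4) S=207.3864 payoff=0.0000 vs cont=0.0000 → 0.0000 [wait]  node(6,5) S=272.9179 payoff=0.0000 vs cont=0.0000 → 0.0000 [wait]  node(6,6) S=359.1565 payoff=0.0000 vs cont=0.0000 → 0.0000 [wait]  ⇒ S*(6)=119.7504
t_5: node(5,0) S=79.3231 payoff=72.7369 vs cont=71.4748 → 72.7369 [stop]  node(5,1) S=104.3881 payoff=47.6719 vs cont=46.5153 → 47.6719 [stop]  node(5,2) S=137.3735 payoff=14.6865 vs cont=19.9367 → 19.9367 [wait]  node(5,3) S=180.7817 payoff=0.0000 vs cont=3.7579 → 3.7579 [wait]  node(5,4) S=237.9064 payoff=0.0000 vs cont=0.0000 → 0.0000 [wait]  node(5,5) S=313.0818 payoff=0.0000 vs cont=0.0000 → 0.0000 [wait]  ⇒ S*(5)=104.3881
t_4: node(4,0) S=90.9966 payoff=61.0634 vs cont=59.8504 → 61.0634 [stop]  node(4,1) S=119.7504 payoff=32.3096 vs cont=33.7570 → 33.7570 [wait]  node(4,2) S=157.5900 payoff=0.0000 vs cont=11.9024 → 11.9024 [wait]  node(4,3) S=207.3864 payoff=0.0000 vs cont=1.9009 → 1.9009 [wait]  node(4,4) S=272.9179 payoff=0.0000 vs cont=0.0000 → 0.0000 [wait]  ⇒ S*(4)=90.9966
t_3: node(3,0) S=104.3881 payoff=47.6719 vs cont=47.2153 → 47.6719 [stop]  node(3,1) S=137.3735 payoff=14.6865 vs cont=22.8324 → 22.8324 [wait]  node(3,2) S=180.7817 payoff=0.0000 vs cont=6.9401 → 6.9401 [wait]  node(3,3) S=237.9064 payoff=0.0000 vs cont=0.9616 → 0.9616 [wait]  ⇒ S*(3)=104.3881
t_2: node(2,0) S=119.7504 payoff=32.3096 vs cont=35.1575 → 35.1575 [wait]  node(2,1) S=157.5900 payoff=0.0000 vs cont=14.9062 → 14.9062 [wait]  node(2,2) S=207.3864 payoff=0.0000 vs cont=3.9757 → 3.9757 [wait]  ⇒ S*(2)=-
t_1: node(1,0) S=137.3735 payoff=14.6865 vs cont=24.9937 → 24.9937 [wait]  node(1,1) S=180.7817 payoff=0.0000 vs cont=9.4631 → 9.4631 [wait]  ⇒ S*(1)=-
t_0: node(0,0) S=157.5900 payoff=0.0000 vs cont=17.2198 → 17.2198 [wait]  ⇒ S*(0)=-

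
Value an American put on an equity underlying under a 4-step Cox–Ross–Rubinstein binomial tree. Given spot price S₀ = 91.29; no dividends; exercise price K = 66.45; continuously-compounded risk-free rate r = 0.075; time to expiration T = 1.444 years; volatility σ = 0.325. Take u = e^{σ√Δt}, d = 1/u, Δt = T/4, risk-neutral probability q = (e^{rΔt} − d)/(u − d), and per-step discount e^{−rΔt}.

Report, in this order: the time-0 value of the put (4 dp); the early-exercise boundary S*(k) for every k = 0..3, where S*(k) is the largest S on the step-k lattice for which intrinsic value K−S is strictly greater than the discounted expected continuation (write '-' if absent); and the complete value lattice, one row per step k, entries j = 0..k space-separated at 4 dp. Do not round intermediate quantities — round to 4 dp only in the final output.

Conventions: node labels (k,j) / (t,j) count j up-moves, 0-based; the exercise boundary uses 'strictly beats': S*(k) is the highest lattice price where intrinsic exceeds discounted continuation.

price = 2.3025
boundary = - - - 50.8169
tree:
2.3025
4.4255 0.4732
8.3908 1.0154 0.0000
15.6331 2.1787 0.0000 0.0000
24.6474 4.6749 0.0000 0.0000 0.0000

Δt=0.36100, u=1.21564, d=0.82261, q=0.52117, disc=e^(-rΔt)=0.97329
k=4 terminal: V=max(K-S,0) → 24.6474 4.6749 0.0000 0.0000 0.0000
k=3: j=0 S=50.8169 intr=15.6331 cont=13.8581 V=15.6331[EX]; j=1 S=75.0962 intr=0.0000 cont=2.1787 V=2.1787[hold]; j=2 S=110.9758 intr=0.0000 cont=0.0000 V=0.0000[hold]; j=3 S=163.9978 intr=0.0000 cont=0.0000 V=0.0000[hold]  S*(3)=50.8169
k=2: j=0 S=61.7751 intr=4.6749 cont=8.3908 V=8.3908[hold]; j=1 S=91.2900 intr=0.0000 cont=1.0154 V=1.0154[hold]; j=2 S=134.9066 intr=0.0000 cont=0.0000 V=0.0000[hold]  S*(2)=-
k=1: j=0 S=75.0962 intr=0.0000 cont=4.4255 V=4.4255[hold]; j=1 S=110.9758 intr=0.0000 cont=0.4732 V=0.4732[hold]  S*(1)=-
k=0: j=0 S=91.2900 intr=0.0000 cont=2.3025 V=2.3025[hold]  S*(0)=-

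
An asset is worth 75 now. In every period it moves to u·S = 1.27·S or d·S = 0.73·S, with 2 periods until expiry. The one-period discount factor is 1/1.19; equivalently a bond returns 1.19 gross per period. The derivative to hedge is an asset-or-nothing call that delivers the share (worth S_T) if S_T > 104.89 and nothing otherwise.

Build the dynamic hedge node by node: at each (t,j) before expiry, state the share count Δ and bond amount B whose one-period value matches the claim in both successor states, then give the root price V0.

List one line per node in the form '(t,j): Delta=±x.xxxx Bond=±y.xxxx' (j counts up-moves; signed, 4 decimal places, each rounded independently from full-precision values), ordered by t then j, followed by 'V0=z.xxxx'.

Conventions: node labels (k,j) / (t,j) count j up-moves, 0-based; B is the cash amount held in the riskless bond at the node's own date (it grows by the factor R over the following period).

Under the risk-neutral measure, an up-move has probability p* = (R−d)/(u−d) = 0.8519 and values discount at R = 1.19.
Terminal payoffs: V(2,0)=0.0000, V(2,1)=0.0000, V(2,2)=120.9675
  t=1,j=0: stock 54.7500 → up 69.5325 (V=0.0000), down 39.9675 (V=0.0000). Price 0.0000; hedge Δ=0.0000, bond B=0.0000.
  t=1,j=1: stock 95.2500 → up 120.9675 (V=120.9675), down 69.5325 (V=0.0000). Price 86.5936; hedge Δ=2.3519, bond B=-137.4203.
  t=0,j=0: stock 75.0000 → up 95.2500 (V=86.5936), down 54.7500 (V=0.0000). Price 61.9873; hedge Δ=2.1381, bond B=-98.3712.
Verification: the root portfolio costs Δ(0,0)·S0 + B(0,0) = 61.9873, matching V0.

(0,0): Delta=2.1381 Bond=-98.3712
(1,0): Delta=0.0000 Bond=0.0000
(1,1): Delta=2.3519 Bond=-137.4203
V0=61.9873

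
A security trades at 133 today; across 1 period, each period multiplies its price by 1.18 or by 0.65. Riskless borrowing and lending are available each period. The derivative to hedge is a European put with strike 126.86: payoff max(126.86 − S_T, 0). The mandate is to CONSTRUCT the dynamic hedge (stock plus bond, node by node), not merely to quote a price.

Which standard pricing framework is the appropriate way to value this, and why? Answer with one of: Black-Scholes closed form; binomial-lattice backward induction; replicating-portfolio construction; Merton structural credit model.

framework: replicating-portfolio construction

Key observation: the task asks for the hedge itself — share and bond holdings at every node of the 1-period tree on spot 133 with factors 1.18/0.65 — which is exactly what the replicating-portfolio construction produces.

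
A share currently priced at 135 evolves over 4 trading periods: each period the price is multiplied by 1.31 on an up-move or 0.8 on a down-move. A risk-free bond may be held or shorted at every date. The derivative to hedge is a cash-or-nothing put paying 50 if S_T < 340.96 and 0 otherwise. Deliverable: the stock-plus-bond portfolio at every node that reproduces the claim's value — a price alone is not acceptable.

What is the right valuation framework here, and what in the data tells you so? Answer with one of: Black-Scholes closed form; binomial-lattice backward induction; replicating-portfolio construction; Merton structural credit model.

Key observation: what is demanded is not a single number but the (Δ, B) position at each node of the 1.31/0.8 tree starting at 135; constructing those positions is the replicating-portfolio method.

framework: replicating-portfolio construction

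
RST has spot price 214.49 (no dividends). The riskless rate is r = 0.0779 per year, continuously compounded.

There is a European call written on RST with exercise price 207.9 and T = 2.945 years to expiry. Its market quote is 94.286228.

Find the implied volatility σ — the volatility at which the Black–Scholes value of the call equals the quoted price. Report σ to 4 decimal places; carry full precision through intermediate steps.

sigma = 0.5351

At σ = 0.5351 the Black–Scholes value reproduces the quote:
σ√T = 0.5351·√2.945 = 0.918285
d₁ = (ln(S/K) + (r+σ²/2)T) / (σ√T) = (ln(214.49/207.9) + (0.0779+0.5351²/2)·2.945) / 0.918285 = (0.031206 + 0.651039) / 0.918285 = 0.742956
d₂ = d₁ − σ√T = 0.742956 − 0.918285 = -0.175329
e^{−rT} = 0.794998
N(d₁) = 0.771246,  N(d₂) = 0.430410
V = S·N(d₁) − K·e^{−rT}·N(d₂) = 165.424505 − 71.138276 = 94.286228 (matching the quote); vega is positive throughout, so no other σ reproduces this price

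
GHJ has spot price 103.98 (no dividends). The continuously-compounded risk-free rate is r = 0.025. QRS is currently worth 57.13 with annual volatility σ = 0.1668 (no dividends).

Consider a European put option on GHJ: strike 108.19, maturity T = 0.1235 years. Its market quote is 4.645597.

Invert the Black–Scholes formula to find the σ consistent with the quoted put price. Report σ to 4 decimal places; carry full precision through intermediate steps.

At σ = 0.1469 the Black–Scholes value reproduces the quote:
σ√T = 0.1469·√0.1235 = 0.051624
d₁ = (ln(S/K) + (r+σ²/2)T) / (σ√T) = (ln(103.98/108.19) + (0.025+0.1469²/2)·0.1235) / 0.051624 = (-0.039690 + 0.004420) / 0.051624 = -0.683210
d₂ = d₁ − σ√T = -0.683210 − 0.051624 = -0.734834
e^{−rT} = 0.996917
N(−d₁) = 0.752763,  N(−d₂) = 0.768780
V = K·e^{−rT}·N(−d₂) − S·N(−d₁) = 82.917885 − 78.272288 = 4.645597 (matching the quote); vega is positive throughout, so no other σ reproduces this price

sigma = 0.1469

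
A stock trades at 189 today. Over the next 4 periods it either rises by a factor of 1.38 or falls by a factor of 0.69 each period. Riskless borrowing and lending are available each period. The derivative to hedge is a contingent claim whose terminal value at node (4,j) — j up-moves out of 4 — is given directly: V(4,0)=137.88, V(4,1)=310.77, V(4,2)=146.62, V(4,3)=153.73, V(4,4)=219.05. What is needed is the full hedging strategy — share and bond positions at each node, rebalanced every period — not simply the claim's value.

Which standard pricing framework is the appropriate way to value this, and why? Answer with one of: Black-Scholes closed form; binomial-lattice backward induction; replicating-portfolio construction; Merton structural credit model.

framework: replicating-portfolio construction

Key observation: a price alone would not answer the question — the per-node share/bond construction on the spot-189, 1.38/0.69 tree is required, and only the replicating-portfolio method yields it.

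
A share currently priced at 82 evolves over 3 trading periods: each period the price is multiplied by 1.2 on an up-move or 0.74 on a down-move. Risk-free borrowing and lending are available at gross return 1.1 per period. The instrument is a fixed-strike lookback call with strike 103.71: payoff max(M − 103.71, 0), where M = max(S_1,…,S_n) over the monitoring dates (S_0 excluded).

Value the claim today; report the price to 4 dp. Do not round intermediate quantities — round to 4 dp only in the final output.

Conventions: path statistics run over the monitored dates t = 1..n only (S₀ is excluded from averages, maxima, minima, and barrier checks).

price = 15.1173

Set p* = 0.7826 (from d < R < u); the path-dependent value is the discounted p*-expectation over all price paths.
Enumerate all 2^3 = 8 price paths (U = up ×1.2, D = down ×0.74); each path with k up-moves has probability p*^k·(1−p*)^(3−k).
DDD: M=60.6800, payoff=0.0000, prob=0.010274
UDD: M=98.4000, payoff=0.0000, prob=0.036985
DUD: M=72.8160, payoff=0.0000, prob=0.036985
UUD: M=118.0800, payoff=14.3700, prob=0.133147
DDU: M=60.6800, payoff=0.0000, prob=0.036985
UDU: M=98.4000, payoff=0.0000, prob=0.133147
DUU: M=87.3792, payoff=0.0000, prob=0.133147
UUU: M=141.6960, payoff=37.9860, prob=0.479329
Price = Σ prob·payoff / R^3 = 20.121127 / 1.331000 = 15.1173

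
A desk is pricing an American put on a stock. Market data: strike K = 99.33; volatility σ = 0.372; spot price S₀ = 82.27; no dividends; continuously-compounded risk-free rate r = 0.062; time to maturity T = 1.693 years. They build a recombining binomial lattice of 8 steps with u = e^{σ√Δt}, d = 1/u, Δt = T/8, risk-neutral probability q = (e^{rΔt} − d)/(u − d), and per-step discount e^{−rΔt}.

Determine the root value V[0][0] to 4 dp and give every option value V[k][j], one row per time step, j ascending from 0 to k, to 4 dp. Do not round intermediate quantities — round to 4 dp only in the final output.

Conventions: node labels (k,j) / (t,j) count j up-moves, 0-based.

price = 22.8139
tree:
22.8139
31.0169 15.0772
40.9049 21.7846 8.6557
50.0944 30.4325 13.5678 3.8895
57.8386 40.9049 20.5902 6.7857 1.0468
64.3647 50.0944 30.0001 11.5665 2.1033 0.0000
69.8643 57.8386 40.9049 19.0854 4.2259 0.0000 0.0000
74.4989 64.3647 50.0944 30.0001 8.4908 0.0000 0.0000 0.0000
78.4046 69.8643 57.8386 40.9049 17.0600 0.0000 0.0000 0.0000 0.0000

Δt=0.21163, u=1.18665, d=0.84271, q=0.49572, disc=e^(-rΔt)=0.98696
k=8 terminal: V=max(K-S,0) → 78.4046 69.8643 57.8386 40.9049 17.0600 0.0000 0.0000 0.0000 0.0000
k=7: j=0 S=24.8311 intr=74.4989 cont=73.2042 V=74.4989[EX]; j=1 S=34.9653 intr=64.3647 cont=63.0699 V=64.3647[EX]; j=2 S=49.2356 intr=50.0944 cont=48.7997 V=50.0944[EX]; j=3 S=69.3299 intr=30.0001 cont=28.7053 V=30.0001[EX]; j=4 S=97.6253 intr=1.7047 cont=8.4908 V=8.4908[hold]; j=5 S=137.4688 intr=0.0000 cont=0.0000 V=0.0000[hold]; j=6 S=193.5735 intr=0.0000 cont=0.0000 V=0.0000[hold]; j=7 S=272.5759 intr=0.0000 cont=0.0000 V=0.0000[hold]
k=6: j=0 S=29.4657 intr=69.8643 cont=68.5696 V=69.8643[EX]; j=1 S=41.4914 intr=57.8386 cont=56.5438 V=57.8386[EX]; j=2 S=58.4251 intr=40.9049 cont=39.6101 V=40.9049[EX]; j=3 S=82.2700 intr=17.0600 cont=19.0854 V=19.0854[hold]; j=4 S=115.8466 intr=0.0000 cont=4.2259 V=4.2259[hold]; j=5 S=163.1267 intr=0.0000 cont=0.0000 V=0.0000[hold]; j=6 S=229.7030 intr=0.0000 cont=0.0000 V=0.0000[hold]
k=5: j=0 S=34.9653 intr=64.3647 cont=63.0699 V=64.3647[EX]; j=1 S=49.2356 intr=50.0944 cont=48.7997 V=50.0944[EX]; j=2 S=69.3299 intr=30.0001 cont=29.6963 V=30.0001[EX]; j=3 S=97.6253 intr=1.7047 cont=11.5665 V=11.5665[hold]; j=4 S=137.4688 intr=0.0000 cont=2.1033 V=2.1033[hold]; j=5 S=193.5735 intr=0.0000 cont=0.0000 V=0.0000[hold]
k=4: j=0 S=41.4914 intr=57.8386 cont=56.5438 V=57.8386[EX]; j=1 S=58.4251 intr=40.9049 cont=39.6101 V=40.9049[EX]; j=2 S=82.2700 intr=17.0600 cont=20.5902 V=20.5902[hold]; j=3 S=115.8466 intr=0.0000 cont=6.7857 V=6.7857[hold]; j=4 S=163.1267 intr=0.0000 cont=1.0468 V=1.0468[hold]
k=3: j=0 S=49.2356 intr=50.0944 cont=48.7997 V=50.0944[EX]; j=1 S=69.3299 intr=30.0001 cont=30.4325 V=30.4325[hold]; j=2 S=97.6253 intr=1.7047 cont=13.5678 V=13.5678[hold]; j=3 S=137.4688 intr=0.0000 cont=3.8895 V=3.8895[hold]
k=2: j=0 S=58.4251 intr=40.9049 cont=39.8217 V=40.9049[EX]; j=1 S=82.2700 intr=17.0600 cont=21.7846 V=21.7846[hold]; j=2 S=115.8466 intr=0.0000 cont=8.6557 V=8.6557[hold]
k=1: j=0 S=69.3299 intr=30.0001 cont=31.0169 V=31.0169[hold]; j=1 S=97.6253 intr=1.7047 cont=15.0772 V=15.0772[hold]
k=0: j=0 S=82.2700 intr=17.0600 cont=22.8139 V=22.8139[hold]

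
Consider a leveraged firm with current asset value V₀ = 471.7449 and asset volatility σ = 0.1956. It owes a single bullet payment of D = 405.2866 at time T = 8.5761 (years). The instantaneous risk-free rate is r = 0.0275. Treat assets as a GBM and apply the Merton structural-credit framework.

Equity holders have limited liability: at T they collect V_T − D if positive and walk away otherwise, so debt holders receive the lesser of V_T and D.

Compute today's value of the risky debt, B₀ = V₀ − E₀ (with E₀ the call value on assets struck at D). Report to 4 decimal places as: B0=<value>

B0=287.8124

Work the structural quantities from V₀ = 471.7449 against face 405.2866:
d₁ = [ln(V₀/D) + (r + σ²/2)T] / (σ√T)
   = [ln(471.7449/405.2866) + (0.0275 + 0.5·0.1956²)·8.5761] / (0.1956·√8.5761)
   = [0.151844 + 0.399901] / 0.572814 = 0.963218
d₂ = d₁ − σ√T = 0.963218 − 0.572814 = 0.390403
N(d₁) = 0.832281,  N(d₂) = 0.651881,  e^(−rT) = 0.789905
E₀ = V₀·N(d₁) − D·e^(−rT)·N(d₂)
   = 471.7449·0.832281 − 405.2866·0.789905·0.651881 = 183.932492
B₀ = V₀ − E₀ = 471.7449 − 183.932492 = 287.812408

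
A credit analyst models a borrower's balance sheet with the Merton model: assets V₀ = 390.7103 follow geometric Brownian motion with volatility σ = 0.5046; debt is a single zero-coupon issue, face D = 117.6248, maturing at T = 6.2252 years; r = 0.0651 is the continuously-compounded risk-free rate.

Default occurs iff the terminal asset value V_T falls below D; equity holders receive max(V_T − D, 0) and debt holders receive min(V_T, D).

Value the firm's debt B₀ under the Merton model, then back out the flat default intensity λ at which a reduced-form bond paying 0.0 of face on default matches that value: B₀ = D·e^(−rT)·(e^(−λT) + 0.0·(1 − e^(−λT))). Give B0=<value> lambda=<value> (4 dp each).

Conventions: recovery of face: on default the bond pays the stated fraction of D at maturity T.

Equity is a call on the firm's assets struck at D = 117.6248:
d₁ = [ln(V₀/D) + (r + σ²/2)T] / (σ√T)
   = [ln(390.7103/117.6248) + (0.0651 + 0.5·0.5046²)·6.2252] / (0.5046·√6.2252)
   = [1.200466 + 1.197794] / 1.258995 = 1.904901
d₂ = d₁ − σ√T = 1.904901 − 1.258995 = 0.645907
N(d₁) = 0.971604,  N(d₂) = 0.740830,  e^(−rT) = 0.666803
E₀ = V₀·N(d₁) − D·e^(−rT)·N(d₂)
   = 390.7103·0.971604 − 117.6248·0.666803·0.740830 = 321.510301
B₀ = V₀ − E₀ = 390.7103 − 321.510301 = 69.199999
e^(−λT) = (B₀·e^(rT)/D − 0)/(1 − 0) = (69.2000·1.499693/117.6248 − 0)/1 = 0.88228644
λ = −ln(0.88228644)/6.2252 = 0.020118

B0=69.2000 lambda=0.0201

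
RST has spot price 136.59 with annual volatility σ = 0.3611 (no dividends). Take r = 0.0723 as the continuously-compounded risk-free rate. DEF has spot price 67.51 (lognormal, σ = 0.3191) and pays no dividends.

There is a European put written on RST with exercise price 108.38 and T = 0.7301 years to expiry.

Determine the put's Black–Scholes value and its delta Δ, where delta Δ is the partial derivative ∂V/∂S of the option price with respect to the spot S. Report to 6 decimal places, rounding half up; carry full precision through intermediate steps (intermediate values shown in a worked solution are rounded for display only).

σ√T = 0.3611·√0.7301 = 0.308545
d₁ = (ln(S/K) + (r+σ²/2)T) / (σ√T) = (ln(136.59/108.38) + (0.0723+0.3611²/2)·0.7301) / 0.308545 = (0.231340 + 0.100386) / 0.308545 = 1.075131
d₂ = d₁ − σ√T = 1.075131 − 0.308545 = 0.766586
e^{−rT} = 0.948583
N(−d₁) = 0.141158,  N(−d₂) = 0.221664
Put price V = K·e^{−rT}·N(−d₂) − S·N(−d₁) = 22.788685 − 19.280774 = 3.507911
Δ = −N(−d₁) = -0.141158

price = 3.507911
Δ = -0.141158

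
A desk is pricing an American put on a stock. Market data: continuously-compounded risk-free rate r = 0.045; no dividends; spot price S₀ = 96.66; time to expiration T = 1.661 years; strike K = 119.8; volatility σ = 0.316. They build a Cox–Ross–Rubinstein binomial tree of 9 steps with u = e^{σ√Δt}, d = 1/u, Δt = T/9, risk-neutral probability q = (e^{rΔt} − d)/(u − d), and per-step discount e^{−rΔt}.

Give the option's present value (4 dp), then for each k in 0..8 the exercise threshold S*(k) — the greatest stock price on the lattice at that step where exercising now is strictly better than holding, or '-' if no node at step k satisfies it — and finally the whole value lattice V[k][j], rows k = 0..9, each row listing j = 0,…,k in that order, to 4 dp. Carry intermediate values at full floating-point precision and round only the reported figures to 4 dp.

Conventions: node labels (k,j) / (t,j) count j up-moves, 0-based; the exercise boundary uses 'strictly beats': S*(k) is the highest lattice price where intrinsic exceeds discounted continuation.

price = 27.4937
boundary = - - 73.6772 64.3244 73.6772 84.3898 73.6772 84.3898 96.6600
tree:
27.4937
36.1196 19.2161
46.1228 26.5912 12.0666
55.4756 35.6451 17.8647 6.3949
63.6410 46.1228 25.6282 10.2991 2.5468
70.7700 55.4756 35.4102 16.1478 4.5464 0.5638
76.9940 63.6410 46.1228 24.4633 7.9941 1.1296 0.0000
82.4278 70.7700 55.4756 35.4102 13.7831 2.2633 0.0000 0.0000
87.1719 76.9940 63.6410 46.1228 23.1400 4.5347 0.0000 0.0000 0.0000
91.3138 82.4278 70.7700 55.4756 35.4102 9.0857 0.0000 0.0000 0.0000 0.0000

Δt=0.18456  u=1.14540  d=0.87306  q=0.49674  discount=0.99173
step 9 (expiry): payoffs max(K−S,0) = 91.3138 82.4278 70.7700 55.4756 35.4102 9.0857 0.0000 0.0000 0.0000 0.0000
step 8: (k=8,j=0): S=32.6281, K−S=87.1719, hold=86.1811 ⇒ V=87.1719 exercise | (k=8,j=1): S=42.8060, K−S=76.9940, hold=76.0031 ⇒ V=76.9940 exercise | (k=8,j=2): S=56.1590, K−S=63.6410, hold=62.6502 ⇒ V=63.6410 exercise | (k=8,j=3): S=73.6772, K−S=46.1228, hold=45.1320 ⇒ V=46.1228 exercise | (k=8,j=4): S=96.6600, K−S=23.1400, hold=22.1492 ⇒ V=23.1400 exercise | (k=8,j=5): S=126.8121, K−S=0.0000, hold=4.5347 ⇒ V=4.5347 continue | (k=8,j=6): S=166.3698, K−S=0.0000, hold=0.0000 ⇒ V=0.0000 continue | (k=8,j=7): S=218.2672, K−S=0.0000, hold=0.0000 ⇒ V=0.0000 continue | (k=8,j=8): S=286.3534, K−S=0.0000, hold=0.0000 ⇒ V=0.0000 continue  boundary S*=96.6600
step 7: (k=7,j=0): S=37.3722, K−S=82.4278, hold=81.4370 ⇒ V=82.4278 exercise | (k=7,j=1): S=49.0300, K−S=70.7700, hold=69.7792 ⇒ V=70.7700 exercise | (k=7,j=2): S=64.3244, K−S=55.4756, hold=54.4847 ⇒ V=55.4756 exercise | (k=7,j=3): S=84.3898, K−S=35.4102, hold=34.4194 ⇒ V=35.4102 exercise | (k=7,j=4): S=110.7143, K−S=9.0857, hold=13.7831 ⇒ V=13.7831 continue | (k=7,j=5): S=145.2505, K−S=0.0000, hold=2.2633 ⇒ V=2.2633 continue | (k=7,j=6): S=190.5599, K−S=0.0000, hold=0.0000 ⇒ V=0.0000 continue | (k=7,j=7): S=250.0031, K−S=0.0000, hold=0.0000 ⇒ V=0.0000 continue  boundary S*=84.3898
step 6: (k=6,j=0): S=42.8060, K−S=76.9940, hold=76.0031 ⇒ V=76.9940 exercise | (k=6,j=1): S=56.1590, K−S=63.6410, hold=62.6502 ⇒ V=63.6410 exercise | (k=6,j=2): S=73.6772, K−S=46.1228, hold=45.1320 ⇒ V=46.1228 exercise | (k=6,j=3): S=96.6600, K−S=23.1400, hold=24.4633 ⇒ V=24.4633 continue | (k=6,j=4): S=126.8121, K−S=0.0000, hold=7.9941 ⇒ V=7.9941 continue | (k=6,j=5): S=166.3698, K−S=0.0000, hold=1.1296 ⇒ V=1.1296 continue | (k=6,j=6): S=218.2672, K−S=0.0000, hold=0.0000 ⇒ V=0.0000 continue  boundary S*=73.6772
step 5: (k=5,j=0): S=49.0300, K−S=70.7700, hold=69.7792 ⇒ V=70.7700 exercise | (k=5,j=1): S=64.3244, K−S=55.4756, hold=54.4847 ⇒ V=55.4756 exercise | (k=5,j=2): S=84.3898, K−S=35.4102, hold=35.0713 ⇒ V=35.4102 exercise | (k=5,j=3): S=110.7143, K−S=9.0857, hold=16.1478 ⇒ V=16.1478 continue | (k=5,j=4): S=145.2505, K−S=0.0000, hold=4.5464 ⇒ V=4.5464 continue | (k=5,j=5): S=190.5599, K−S=0.0000, hold=0.5638 ⇒ V=0.5638 continue  boundary S*=84.3898
step 4: (k=4,j=0): S=56.1590, K−S=63.6410, hold=62.6502 ⇒ V=63.6410 exercise | (k=4,j=1): S=73.6772, K−S=46.1228, hold=45.1320 ⇒ V=46.1228 exercise | (k=4,j=2): S=96.6600, K−S=23.1400, hold=25.6282 ⇒ V=25.6282 continue | (k=4,j=3): S=126.8121, K−S=0.0000, hold=10.2991 ⇒ V=10.2991 continue | (k=4,j=4): S=166.3698, K−S=0.0000, hold=2.5468 ⇒ V=2.5468 continue  boundary S*=73.6772
step 3: (k=3,j=0): S=64.3244, K−S=55.4756, hold=54.4847 ⇒ V=55.4756 exercise | (k=3,j=1): S=84.3898, K−S=35.4102, hold=35.6451 ⇒ V=35.6451 continue | (k=3,j=2): S=110.7143, K−S=9.0857, hold=17.8647 ⇒ V=17.8647 continue | (k=3,j=3): S=145.2505, K−S=0.0000, hold=6.3949 ⇒ V=6.3949 continue  boundary S*=64.3244
step 2: (k=2,j=0): S=73.6772, K−S=46.1228, hold=45.2477 ⇒ V=46.1228 exercise | (k=2,j=1): S=96.6600, K−S=23.1400, hold=26.5912 ⇒ V=26.5912 continue | (k=2,j=2): S=126.8121, K−S=0.0000, hold=12.0666 ⇒ V=12.0666 continue  boundary S*=73.6772
step 1: (k=1,j=0): S=84.3898, K−S=35.4102, hold=36.1196 ⇒ V=36.1196 continue | (k=1,j=1): S=110.7143, K−S=9.0857, hold=19.2161 ⇒ V=19.2161 continue  boundary S*=-
step 0: (k=0,j=0): S=96.6600, K−S=23.1400, hold=27.4937 ⇒ V=27.4937 continue  boundary S*=-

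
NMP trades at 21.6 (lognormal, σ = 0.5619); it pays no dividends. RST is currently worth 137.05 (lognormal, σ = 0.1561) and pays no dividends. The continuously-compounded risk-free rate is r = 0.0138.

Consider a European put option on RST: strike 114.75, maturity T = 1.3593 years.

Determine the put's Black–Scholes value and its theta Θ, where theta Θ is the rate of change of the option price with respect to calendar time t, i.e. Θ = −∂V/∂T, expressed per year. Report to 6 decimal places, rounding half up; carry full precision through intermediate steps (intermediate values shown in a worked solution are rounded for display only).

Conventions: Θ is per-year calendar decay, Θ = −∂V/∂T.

price = 1.613087
Θ = -1.595223

σ√T = 0.1561·√1.3593 = 0.181995
d₁ = (ln(S/K) + (r+σ²/2)T) / (σ√T) = (ln(137.05/114.75) + (0.0138+0.1561²/2)·1.3593) / 0.181995 = (0.177590 + 0.035320) / 0.181995 = 1.169862
d₂ = d₁ − σ√T = 1.169862 − 0.181995 = 0.987866
e^{−rT} = 0.981417
N(−d₁) = 0.121028,  N(−d₂) = 0.161609
Put price V = K·e^{−rT}·N(−d₂) − S·N(−d₁) = 18.200023 − 16.586936 = 1.613087
φ(d₁) = (1/√(2π))·e^{−d₁²/2} = 0.201246
Θ = −S·φ(d₁)·σ/(2√T) + r·K·e^{−rT}·N(−d₂) = −1.846383 + 0.251160 = -1.595223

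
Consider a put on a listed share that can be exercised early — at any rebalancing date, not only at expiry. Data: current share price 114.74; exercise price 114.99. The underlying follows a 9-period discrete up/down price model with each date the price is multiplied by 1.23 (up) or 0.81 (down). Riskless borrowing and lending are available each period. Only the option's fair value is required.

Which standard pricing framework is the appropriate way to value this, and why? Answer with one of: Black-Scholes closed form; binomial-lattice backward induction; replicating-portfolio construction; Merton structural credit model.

framework: binomial-lattice backward induction

Key observation: with exercise allowed before expiry on a discrete up/down model (9 steps from spot 114.74), the strike-114.99 put's value must be rolled back through the tree testing early exercise at each node.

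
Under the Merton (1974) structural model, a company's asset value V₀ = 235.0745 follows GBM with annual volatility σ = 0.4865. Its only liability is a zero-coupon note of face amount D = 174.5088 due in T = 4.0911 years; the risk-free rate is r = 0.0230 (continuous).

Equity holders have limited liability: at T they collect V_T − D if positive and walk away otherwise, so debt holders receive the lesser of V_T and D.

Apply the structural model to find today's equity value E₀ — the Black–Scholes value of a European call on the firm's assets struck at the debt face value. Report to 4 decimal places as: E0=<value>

Equity is a call on the firm's assets struck at D = 174.5088:
d₁ = [ln(V₀/D) + (r + σ²/2)T] / (σ√T)
   = [ln(235.0745/174.5088) + (0.0230 + 0.5·0.4865²)·4.0911] / (0.4865·√4.0911)
   = [0.297927 + 0.578241] / 0.984018 = 0.890399
d₂ = d₁ − σ√T = 0.890399 − 0.984018 = -0.093619
N(d₁) = 0.813374,  N(d₂) = 0.462706,  e^(−rT) = 0.910196
E₀ = V₀·N(d₁) − D·e^(−rT)·N(d₂)
   = 235.0745·0.813374 − 174.5088·0.910196·0.462706 = 117.708585

E0=117.7086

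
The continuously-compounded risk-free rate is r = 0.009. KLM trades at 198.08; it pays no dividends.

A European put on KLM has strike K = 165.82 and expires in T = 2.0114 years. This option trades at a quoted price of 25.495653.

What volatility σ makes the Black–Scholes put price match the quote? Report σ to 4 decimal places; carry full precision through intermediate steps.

sigma = 0.4055

At σ = 0.4055 the Black–Scholes value reproduces the quote:
σ√T = 0.4055·√2.0114 = 0.575096
d₁ = (ln(S/K) + (r+σ²/2)T) / (σ√T) = (ln(198.08/165.82) + (0.009+0.4055²/2)·2.0114) / 0.575096 = (0.177768 + 0.183470) / 0.575096 = 0.628136
d₂ = d₁ − σ√T = 0.628136 − 0.575096 = 0.053040
e^{−rT} = 0.982060
N(−d₁) = 0.264957,  N(−d₂) = 0.478850
V = K·e^{−rT}·N(−d₂) − S·N(−d₁) = 77.978426 − 52.482773 = 25.495653 (the observed quote) — the price is monotone increasing in volatility, hence this σ is the only solution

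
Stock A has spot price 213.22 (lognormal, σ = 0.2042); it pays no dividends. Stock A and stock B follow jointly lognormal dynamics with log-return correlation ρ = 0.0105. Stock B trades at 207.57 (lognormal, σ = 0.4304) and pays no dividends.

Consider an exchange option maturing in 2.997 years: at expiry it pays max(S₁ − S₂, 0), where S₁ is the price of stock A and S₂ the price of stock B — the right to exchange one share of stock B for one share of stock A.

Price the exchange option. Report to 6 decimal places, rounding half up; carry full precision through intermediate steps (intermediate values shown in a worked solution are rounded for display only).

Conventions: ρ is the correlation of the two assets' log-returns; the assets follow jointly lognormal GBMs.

exchange price = 69.909344

σ_eff = √(σ₁² + σ₂² − 2ρσ₁σ₂) = √(0.2042² + 0.4304² − 2·0.0105·0.2042·0.4304) = 0.474443
d₁ = (ln(S₁/S₂) + (q₂ − q₁ + σ_eff²/2)T) / (σ_eff√T) = (ln(213.22/207.57) + (0.0 − 0.0 + 0.112548)·2.997) / 0.821348 = 0.443371
d₂ = d₁ − σ_eff√T = 0.443371 − 0.821348 = -0.377977
N(d₁) = 0.671251,  N(d₂) = 0.352724
V = S₁·e^{−q₁T}·N(d₁) − S₂·e^{−q₂T}·N(d₂) = 143.124239 − 73.214894 = 69.909344
Key observation: pricing in stock B-units makes this a unit-strike call on the ratio S₁/S₂ — the risk-free rate cancels and cannot affect the value.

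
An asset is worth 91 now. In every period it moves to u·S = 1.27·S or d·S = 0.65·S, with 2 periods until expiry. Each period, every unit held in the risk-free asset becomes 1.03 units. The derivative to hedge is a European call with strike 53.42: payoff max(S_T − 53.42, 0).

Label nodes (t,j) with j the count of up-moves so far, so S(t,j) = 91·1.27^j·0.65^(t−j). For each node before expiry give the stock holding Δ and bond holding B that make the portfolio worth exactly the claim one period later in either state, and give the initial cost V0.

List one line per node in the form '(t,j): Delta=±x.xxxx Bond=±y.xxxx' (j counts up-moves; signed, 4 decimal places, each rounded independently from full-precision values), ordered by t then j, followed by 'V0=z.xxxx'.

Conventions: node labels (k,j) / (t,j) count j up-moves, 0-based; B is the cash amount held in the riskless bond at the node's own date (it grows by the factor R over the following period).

(0,0): Delta=0.9003 Bond=-39.1629
(1,0): Delta=0.5917 Bond=-22.0879
(1,1): Delta=1.0000 Bond=-51.8641
V0=42.7613

Risk-neutral probability p* = (R−d)/(u−d) = (1.03−0.65)/(1.27−0.65) = 0.6129.
At maturity the claim pays: V(2,0)=0.0000, V(2,1)=21.7005, V(2,2)=93.3539
  t=1,j=0: stock 59.1500 → up 75.1205 (V=21.7005), down 38.4475 (V=0.0000). Price 12.9129; hedge Δ=0.5917, bond B=-22.0879.
  t=1,j=1: stock 115.5700 → up 146.7739 (V=93.3539), down 75.1205 (V=21.7005). Price 63.7059; hedge Δ=1.0000, bond B=-51.8641.
  t=0,j=0: stock 91.0000 → up 115.5700 (V=63.7059), down 59.1500 (V=12.9129). Price 42.7613; hedge Δ=0.9003, bond B=-39.1629.
As a check, the time-0 holding Δ(0,0)·S0 + B(0,0) comes to 42.7613 — exactly V0.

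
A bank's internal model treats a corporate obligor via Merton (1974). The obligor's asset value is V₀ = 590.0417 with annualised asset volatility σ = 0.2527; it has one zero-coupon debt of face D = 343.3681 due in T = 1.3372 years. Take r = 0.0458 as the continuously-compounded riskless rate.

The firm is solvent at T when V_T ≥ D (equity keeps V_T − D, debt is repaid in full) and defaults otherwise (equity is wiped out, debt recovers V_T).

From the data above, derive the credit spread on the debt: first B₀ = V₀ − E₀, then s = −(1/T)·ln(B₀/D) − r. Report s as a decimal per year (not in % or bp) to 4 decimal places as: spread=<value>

spread=0.0021

Apply the equity-as-call identities (strike 343.3681, horizon 1.3372 years):
d₁ = [ln(V₀/D) + (r + σ²/2)T] / (σ√T)
   = [ln(590.0417/343.3681) + (0.0458 + 0.5·0.2527²)·1.3372] / (0.2527·√1.3372)
   = [0.541390 + 0.103939] / 0.292216 = 2.208400
d₂ = d₁ − σ√T = 2.208400 − 0.292216 = 1.916184
N(d₁) = 0.986392,  N(d₂) = 0.972329,  e^(−rT) = 0.940594
E₀ = V₀·N(d₁) − D·e^(−rT)·N(d₂)
   = 590.0417·0.986392 − 343.3681·0.940594·0.972329 = 267.979184
B₀ = V₀ − E₀ = 590.0417 − 267.979184 = 322.062516
spread = −(1/T)·ln(B₀/D) − r = −(1/1.3372)·ln(322.062516/343.3681) − 0.0458 = 0.00210411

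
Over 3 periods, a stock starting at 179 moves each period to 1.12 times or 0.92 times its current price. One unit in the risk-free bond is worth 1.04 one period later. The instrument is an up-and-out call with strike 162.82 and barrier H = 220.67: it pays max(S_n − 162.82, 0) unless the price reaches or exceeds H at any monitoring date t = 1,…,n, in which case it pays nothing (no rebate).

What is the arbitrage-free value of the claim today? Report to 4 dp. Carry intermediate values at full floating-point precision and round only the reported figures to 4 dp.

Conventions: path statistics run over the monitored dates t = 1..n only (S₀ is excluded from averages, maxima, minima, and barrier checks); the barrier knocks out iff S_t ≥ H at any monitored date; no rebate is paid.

With p* = (R−d)/(u−d) = 0.6000, sum probability × payoff across the paths and divide by R^3.
Enumerate all 2^3 = 8 price paths (U = up ×1.12, D = down ×0.92); each path with k up-moves has probability p*^k·(1−p*)^(3−k).
DDD: M=164.6800, payoff=0.0000, prob=0.064000
UDD: M=200.4800, payoff=6.8663, prob=0.096000
DUD: M=184.4416, payoff=6.8663, prob=0.096000
UUD: M=224.5376, payoff=0.0000, prob=0.144000
DDU: M=169.6863, payoff=6.8663, prob=0.096000
UDU: M=206.5746, payoff=43.7546, prob=0.144000
DUU: M=206.5746, payoff=43.7546, prob=0.144000
UUU: M=251.4821, payoff=0.0000, prob=0.216000
Price = Σ prob·payoff / R^3 = 14.578809 / 1.124864 = 12.9605

price = 12.9605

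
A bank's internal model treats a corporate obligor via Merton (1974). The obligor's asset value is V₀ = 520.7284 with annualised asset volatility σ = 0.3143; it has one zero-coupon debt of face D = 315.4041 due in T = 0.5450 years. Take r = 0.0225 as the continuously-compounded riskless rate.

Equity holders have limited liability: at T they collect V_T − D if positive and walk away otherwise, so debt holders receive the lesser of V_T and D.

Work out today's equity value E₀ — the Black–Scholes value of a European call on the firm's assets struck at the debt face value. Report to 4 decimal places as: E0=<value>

E0=209.6052

Equity is a call on the firm's assets struck at D = 315.4041:
d₁ = [ln(V₀/D) + (r + σ²/2)T] / (σ√T)
   = [ln(520.7284/315.4041) + (0.0225 + 0.5·0.3143²)·0.5450] / (0.3143·√0.5450)
   = [0.501374 + 0.039181] / 0.232029 = 2.329686
d₂ = d₁ − σ√T = 2.329686 − 0.232029 = 2.097657
N(d₁) = 0.990089,  N(d₂) = 0.982032,  e^(−rT) = 0.987812
E₀ = V₀·N(d₁) − D·e^(−rT)·N(d₂)
   = 520.7284·0.990089 − 315.4041·0.987812·0.982032 = 209.605220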